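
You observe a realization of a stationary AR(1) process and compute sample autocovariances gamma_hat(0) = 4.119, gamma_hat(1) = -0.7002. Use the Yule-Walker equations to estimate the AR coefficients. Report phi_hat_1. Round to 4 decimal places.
\hat\phi_{1} = -0.1700

The Yule-Walker equations for an AR(p) process read, in matrix form,
  Gamma_p phi = r_p,   with   (Gamma_p)_{ij} = gamma(|i - j|),
                       (r_p)_i = gamma(i),   i,j = 1..p.
Substitute the sample gammas (Toeplitz matrix and right-hand side of size 1):
  Gamma_p = [[4.119]]
  r_p     = [-0.7002]
With p = 1 this is the single equation gamma(0) phi_1 = gamma(1):
  phi_hat_1 = gamma(1) / gamma(0) = -0.7002 / 4.119 = -0.1700.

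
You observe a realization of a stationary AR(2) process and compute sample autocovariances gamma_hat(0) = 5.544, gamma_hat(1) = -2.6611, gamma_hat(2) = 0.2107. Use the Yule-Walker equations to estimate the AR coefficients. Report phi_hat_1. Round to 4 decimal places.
\hat\phi_{1} = -0.6000

The Yule-Walker equations for an AR(p) process read, in matrix form,
  Gamma_p phi = r_p,   with   (Gamma_p)_{ij} = gamma(|i - j|),
                       (r_p)_i = gamma(i),   i,j = 1..p.
Substitute the sample gammas (Toeplitz matrix and right-hand side of size 2):
  Gamma_p = [[5.544, -2.6611], [-2.6611, 5.544]]
  r_p     = [-2.6611, 0.2107]
Written out:
  5.544 phi_1 - 2.6611 phi_2 = -2.6611
  -2.6611 phi_1 + 5.544 phi_2 = 0.2107
Solve by Cramer's rule:
  det = gamma(0)^2 - gamma(1)^2 = (5.544)^2 - (-2.6611)^2 = 30.735936 - 7.08145321 = 23.65448279
  phi_hat_1 = [gamma(1) gamma(0) - gamma(1) gamma(2)] / det = [(-2.6611)(5.544) - (-2.6611)(0.2107)] / 23.65448279 = -14.19244463 / 23.65448279 = -0.6
  phi_hat_2 = [gamma(0) gamma(2) - gamma(1)^2] / det = [(5.544)(0.2107) - (-2.6611)^2] / 23.65448279 = -5.91333241 / 23.65448279 = -0.25
So phi_hat = [-0.6000, -0.2500].
Therefore phi_hat_1 = -0.6000.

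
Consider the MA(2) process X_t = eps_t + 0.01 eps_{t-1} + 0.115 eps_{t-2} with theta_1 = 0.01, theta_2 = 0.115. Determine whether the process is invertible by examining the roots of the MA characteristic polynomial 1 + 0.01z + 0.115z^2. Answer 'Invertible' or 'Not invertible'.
\text{Invertible}

The MA(q) characteristic polynomial is P(z) = 1 + 0.01z + 0.115z^2.
Invertibility requires all roots to lie outside the unit circle, i.e. |z| > 1 for every root.
Set 1 + (0.01) z + (0.115) z^2 = 0, i.e. a z^2 + b z + c = 0 with a = 0.115, b = 0.01, c = 1.
Discriminant D = b^2 - 4ac = (0.01)^2 - 4*(0.115)*1 = 0.0001 - (0.46) = -0.4599.
D < 0, so the roots are the complex-conjugate pair z = (-b +/- i sqrt(-D)) / (2a) = -0.0435 +/- 2.9485i.
For a conjugate pair |z|^2 = z * conj(z) = (product of roots) = c/a = 1/(0.115) = 8.695652, so |z| = sqrt(8.695652) = 2.9488 for both roots.
Moduli of all roots: 2.9488, 2.9488.
All moduli strictly greater than 1? Yes.
Verdict: Invertible.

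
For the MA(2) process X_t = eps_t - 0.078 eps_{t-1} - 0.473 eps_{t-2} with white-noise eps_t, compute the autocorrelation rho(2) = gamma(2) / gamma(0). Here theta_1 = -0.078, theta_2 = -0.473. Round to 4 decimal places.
\rho(2) = -0.3846

For an MA(q) process with theta_0 = 1, the autocovariance is
  gamma(k) = sigma^2 * sum_{i=0..q-k} theta_i * theta_{i+k},
and rho(k) = gamma(k) / gamma(0). Sigma^2 cancels.
  numerator   = (1)*(-0.473) = -0.473.
  denominator = (1)^2 + (-0.078)^2 + (-0.473)^2 = 1.229813.
  rho(2) = -0.473 / 1.229813 = -0.3846.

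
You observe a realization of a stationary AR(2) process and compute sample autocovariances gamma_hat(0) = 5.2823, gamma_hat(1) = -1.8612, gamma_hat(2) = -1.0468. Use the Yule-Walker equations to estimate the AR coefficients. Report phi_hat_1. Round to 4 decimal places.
\hat\phi_{1} = -0.4820

The Yule-Walker equations for an AR(p) process read, in matrix form,
  Gamma_p phi = r_p,   with   (Gamma_p)_{ij} = gamma(|i - j|),
                       (r_p)_i = gamma(i),   i,j = 1..p.
Substitute the sample gammas (Toeplitz matrix and right-hand side of size 2):
  Gamma_p = [[5.2823, -1.8612], [-1.8612, 5.2823]]
  r_p     = [-1.8612, -1.0468]
Written out:
  5.2823 phi_1 - 1.8612 phi_2 = -1.8612
  -1.8612 phi_1 + 5.2823 phi_2 = -1.0468
Solve by Cramer's rule:
  det = gamma(0)^2 - gamma(1)^2 = (5.2823)^2 - (-1.8612)^2 = 27.90269329 - 3.46406544 = 24.43862785
  phi_hat_1 = [gamma(1) gamma(0) - gamma(1) gamma(2)] / det = [(-1.8612)(5.2823) - (-1.8612)(-1.0468)] / 24.43862785 = -11.77972092 / 24.43862785 = -0.482
  phi_hat_2 = [gamma(0) gamma(2) - gamma(1)^2] / det = [(5.2823)(-1.0468) - (-1.8612)^2] / 24.43862785 = -8.99357708 / 24.43862785 = -0.368
So phi_hat = [-0.4820, -0.3680].
Therefore phi_hat_1 = -0.4820.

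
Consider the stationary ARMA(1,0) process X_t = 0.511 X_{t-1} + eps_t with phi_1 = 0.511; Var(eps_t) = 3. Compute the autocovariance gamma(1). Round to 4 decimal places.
\gamma(1) = 2.0748

Multiply the model equation by X_{t-k} and take expectations. With theta_0 = psi_0 = 1 and psi_j the MA(infinity) weights, this gives
  gamma(k) - sum_i phi_i gamma(k-i) = c_k,
  c_k = sigma^2 * sum_{j=k..q} theta_j psi_{j-k}   (c_k = 0 for k > q),
using gamma(-m) = gamma(m).
Pure AR (q = 0): c_0 = sigma^2 = 3, c_k = 0 for k >= 1.
Equations for k = 0 and k = 1 (AR order 1):
  gamma(0) = phi_1 gamma(1) + c_0
  gamma(1) = phi_1 gamma(0) + c_1
Substituting the second into the first: gamma(0) (1 - phi_1^2) = c_0 + phi_1 c_1, so
  gamma(0) = c_0 / (1 - phi_1^2) = 3 / (1 - (0.511)^2) = 3 / 0.738879 = 4.060205.
  gamma(1) = phi_1 gamma(0) = (0.511)(4.060205) = 2.074765.
Therefore gamma(1) = 2.0748 (to 4 decimal places).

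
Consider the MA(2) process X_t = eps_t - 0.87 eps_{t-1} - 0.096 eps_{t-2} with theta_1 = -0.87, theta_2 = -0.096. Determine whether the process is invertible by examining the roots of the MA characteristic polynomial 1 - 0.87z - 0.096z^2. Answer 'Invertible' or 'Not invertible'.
\text{Invertible}

The MA(q) characteristic polynomial is P(z) = 1 - 0.87z - 0.096z^2.
Invertibility requires all roots to lie outside the unit circle, i.e. |z| > 1 for every root.
Set 1 + (-0.87) z + (-0.096) z^2 = 0, i.e. a z^2 + b z + c = 0 with a = -0.096, b = -0.87, c = 1.
Discriminant D = b^2 - 4ac = (-0.87)^2 - 4*(-0.096)*1 = 0.7569 - (-0.384) = 1.1409.
D >= 0, so the roots are real: z = (-b +/- sqrt(D)) / (2a) = (0.87 +/- 1.068129) / (-0.192).
  z_1 = (0.87 + 1.068129) / (-0.192) = -10.0944,   |z_1| = 10.0944.
  z_2 = (0.87 - 1.068129) / (-0.192) = 1.0319,   |z_2| = 1.0319.
Moduli of all roots: 10.0944, 1.0319.
All moduli strictly greater than 1? Yes.
Verdict: Invertible.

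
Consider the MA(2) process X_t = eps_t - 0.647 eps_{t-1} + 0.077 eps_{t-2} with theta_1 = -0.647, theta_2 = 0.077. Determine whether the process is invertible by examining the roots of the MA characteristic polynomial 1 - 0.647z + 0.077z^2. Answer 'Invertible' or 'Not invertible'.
\text{Invertible}

The MA(q) characteristic polynomial is P(z) = 1 - 0.647z + 0.077z^2.
Invertibility requires all roots to lie outside the unit circle, i.e. |z| > 1 for every root.
Set 1 + (-0.647) z + (0.077) z^2 = 0, i.e. a z^2 + b z + c = 0 with a = 0.077, b = -0.647, c = 1.
Discriminant D = b^2 - 4ac = (-0.647)^2 - 4*(0.077)*1 = 0.418609 - (0.308) = 0.110609.
D >= 0, so the roots are real: z = (-b +/- sqrt(D)) / (2a) = (0.647 +/- 0.332579) / (0.154).
  z_1 = (0.647 + 0.332579) / (0.154) = 6.3609,   |z_1| = 6.3609.
  z_2 = (0.647 - 0.332579) / (0.154) = 2.0417,   |z_2| = 2.0417.
Moduli of all roots: 6.3609, 2.0417.
All moduli strictly greater than 1? Yes.
Verdict: Invertible.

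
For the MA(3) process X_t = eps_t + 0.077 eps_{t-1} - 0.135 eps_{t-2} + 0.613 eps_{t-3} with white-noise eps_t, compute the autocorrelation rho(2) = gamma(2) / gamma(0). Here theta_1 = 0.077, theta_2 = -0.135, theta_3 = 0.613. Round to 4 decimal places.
\rho(2) = -0.0627

For an MA(q) process with theta_0 = 1, the autocovariance is
  gamma(k) = sigma^2 * sum_{i=0..q-k} theta_i * theta_{i+k},
and rho(k) = gamma(k) / gamma(0). Sigma^2 cancels.
  numerator   = (1)*(-0.135) + (0.077)*(0.613) = -0.087799.
  denominator = (1)^2 + (0.077)^2 + (-0.135)^2 + (0.613)^2 = 1.399923.
  rho(2) = -0.087799 / 1.399923 = -0.0627.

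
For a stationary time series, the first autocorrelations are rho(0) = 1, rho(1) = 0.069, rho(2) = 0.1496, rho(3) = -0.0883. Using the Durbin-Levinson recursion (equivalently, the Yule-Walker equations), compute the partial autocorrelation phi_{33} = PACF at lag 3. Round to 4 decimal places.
\phi_{33} = -0.1100

The PACF at lag k is phi_{kk}, the last component of the solution
to the Yule-Walker system G_k phi = r_k where
  (G_k)_{ij} = rho(|i - j|), (r_k)_i = rho(i), i,j = 1..k.
Equivalently, Durbin-Levinson gives phi_{kk} iteratively:
  phi_{11} = rho(1)
  phi_{kk} = [rho(k) - sum_{j=1..k-1} phi_{k-1,j} rho(k-j)]
            / [1 - sum_{j=1..k-1} phi_{k-1,j} rho(j)],
  phi_{k,j} = phi_{k-1,j} - phi_{kk} phi_{k-1,k-j},  j = 1..k-1.
Step k = 1:
  phi_11 = rho(1) = 0.069.
Step k = 2:
  phi_22 = [rho(2) - phi_11 rho(1)] / [1 - phi_11 rho(1)] = [0.1496 - (0.069)(0.069)] / [1 - (0.069)(0.069)]
         = 0.144839 / 0.995239 = 0.145532.
  Update: phi_21 = phi_11 - phi_22 phi_11 = 0.069 - (0.145532)(0.069) = 0.058958.
Step k = 3:
  phi_33 = [rho(3) - phi_21 rho(2) - phi_22 rho(1)] / [1 - phi_21 rho(1) - phi_22 rho(2)]
    numerator   = -0.0883 - (0.058958)(0.1496) - (0.145532)(0.069) = -0.10716186
    denominator = 1 - (0.058958)(0.069) - (0.145532)(0.1496) = 0.97416031
  phi_33 = -0.10716186 / 0.97416031 = -0.11.
Therefore phi_{33} = -0.1100.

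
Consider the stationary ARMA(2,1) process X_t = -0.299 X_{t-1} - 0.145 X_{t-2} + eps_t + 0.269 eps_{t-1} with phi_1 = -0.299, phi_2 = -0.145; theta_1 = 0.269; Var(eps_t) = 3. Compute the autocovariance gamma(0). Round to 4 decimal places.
\gamma(0) = 3.0646

Multiply the model equation by X_{t-k} and take expectations. With theta_0 = psi_0 = 1 and psi_j the MA(infinity) weights, this gives
  gamma(k) - sum_i phi_i gamma(k-i) = c_k,
  c_k = sigma^2 * sum_{j=k..q} theta_j psi_{j-k}   (c_k = 0 for k > q),
using gamma(-m) = gamma(m).
psi-weights needed (psi_j = theta_j + sum_i phi_i psi_{j-i}):
  psi_1 = theta_1 + phi_1 = 0.269 + (-0.299) = -0.03
Right-hand sides:
  c_0 = sigma^2 (1 + theta_1 psi_1) = 3 * (1 + (0.269)(-0.03)) = 3 * 0.99193 = 2.97579
  c_1 = sigma^2 theta_1 = 3 * (0.269) = 0.807
  c_2 = 0
Equations for k = 0, 1, 2 (AR order 2, c_2 = 0):
  (E0) gamma(0) = phi_1 gamma(1) + phi_2 gamma(2) + c_0
  (E1) gamma(1) = phi_1 gamma(0) + phi_2 gamma(1) + c_1
  (E2) gamma(2) = phi_1 gamma(1) + phi_2 gamma(0)
From (E1): gamma(1) = A gamma(0) + B with
  A = phi_1 / (1 - phi_2) = -0.299 / 1.145 = -0.261135,   B = c_1 / (1 - phi_2) = 0.807 / 1.145 = 0.704803.
Insert (E2) into (E0): gamma(0) (1 - phi_2^2) = phi_1 (1 + phi_2) gamma(1) + c_0.
  phi_1 (1 + phi_2) = (-0.299)(0.855) = -0.255645,   1 - phi_2^2 = 0.978975.
Replace gamma(1) by A gamma(0) + B and collect gamma(0):
  gamma(0) [0.978975 - (-0.255645)(-0.261135)] = (-0.255645)(0.704803) + 2.97579
  gamma(0) * 0.912217 = 2.795611
  gamma(0) = 2.795611 / 0.912217 = 3.064633.
Therefore gamma(0) = 3.0646 (to 4 decimal places).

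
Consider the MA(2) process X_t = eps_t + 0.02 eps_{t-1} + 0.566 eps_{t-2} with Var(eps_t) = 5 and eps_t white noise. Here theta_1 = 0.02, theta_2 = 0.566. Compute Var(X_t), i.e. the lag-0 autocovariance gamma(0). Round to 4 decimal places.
\gamma(0) = 6.6038

For an MA(q) process X_t = eps_t + sum_i theta_i eps_{t-i} with
Var(eps_t) = sigma^2, the variance is
  gamma(0) = sigma^2 * (1 + sum_i theta_i^2).
  sum_i theta_i^2 = (0.02)^2 + (0.566)^2 = 0.0004 + 0.320356 = 0.320756.
  gamma(0) = 5 * (1 + 0.320756) = 5 * 1.320756 = 6.60378, which rounds to 6.6038.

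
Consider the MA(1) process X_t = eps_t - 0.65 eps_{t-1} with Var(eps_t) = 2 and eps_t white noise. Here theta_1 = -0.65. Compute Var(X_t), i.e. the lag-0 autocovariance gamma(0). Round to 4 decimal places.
\gamma(0) = 2.8450

For an MA(q) process X_t = eps_t + sum_i theta_i eps_{t-i} with
Var(eps_t) = sigma^2, the variance is
  gamma(0) = sigma^2 * (1 + sum_i theta_i^2).
  sum_i theta_i^2 = (-0.65)^2 = 0.4225.
  gamma(0) = 2 * (1 + 0.4225) = 2 * 1.4225 = 2.845, which rounds to 2.8450.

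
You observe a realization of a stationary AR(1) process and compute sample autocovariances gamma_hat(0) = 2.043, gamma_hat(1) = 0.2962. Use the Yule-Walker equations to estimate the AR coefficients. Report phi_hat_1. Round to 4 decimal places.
\hat\phi_{1} = 0.1450

The Yule-Walker equations for an AR(p) process read, in matrix form,
  Gamma_p phi = r_p,   with   (Gamma_p)_{ij} = gamma(|i - j|),
                       (r_p)_i = gamma(i),   i,j = 1..p.
Substitute the sample gammas (Toeplitz matrix and right-hand side of size 1):
  Gamma_p = [[2.043]]
  r_p     = [0.2962]
With p = 1 this is the single equation gamma(0) phi_1 = gamma(1):
  phi_hat_1 = gamma(1) / gamma(0) = 0.2962 / 2.043 = 0.1450.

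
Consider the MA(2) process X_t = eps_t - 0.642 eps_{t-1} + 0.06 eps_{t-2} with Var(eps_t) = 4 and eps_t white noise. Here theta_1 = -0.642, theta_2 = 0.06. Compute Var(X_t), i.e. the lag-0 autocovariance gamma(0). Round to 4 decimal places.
\gamma(0) = 5.6631

For an MA(q) process X_t = eps_t + sum_i theta_i eps_{t-i} with
Var(eps_t) = sigma^2, the variance is
  gamma(0) = sigma^2 * (1 + sum_i theta_i^2).
  sum_i theta_i^2 = (-0.642)^2 + (0.06)^2 = 0.412164 + 0.0036 = 0.415764.
  gamma(0) = 4 * (1 + 0.415764) = 4 * 1.415764 = 5.663056, which rounds to 5.6631.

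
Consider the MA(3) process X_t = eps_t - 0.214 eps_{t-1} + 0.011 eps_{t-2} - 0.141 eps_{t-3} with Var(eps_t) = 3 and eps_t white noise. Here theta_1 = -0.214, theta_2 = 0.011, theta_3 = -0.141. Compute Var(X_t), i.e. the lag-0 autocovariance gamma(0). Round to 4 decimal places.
\gamma(0) = 3.1974

For an MA(q) process X_t = eps_t + sum_i theta_i eps_{t-i} with
Var(eps_t) = sigma^2, the variance is
  gamma(0) = sigma^2 * (1 + sum_i theta_i^2).
  sum_i theta_i^2 = (-0.214)^2 + (0.011)^2 + (-0.141)^2 = 0.045796 + 0.000121 + 0.019881 = 0.065798.
  gamma(0) = 3 * (1 + 0.065798) = 3 * 1.065798 = 3.197394, which rounds to 3.1974.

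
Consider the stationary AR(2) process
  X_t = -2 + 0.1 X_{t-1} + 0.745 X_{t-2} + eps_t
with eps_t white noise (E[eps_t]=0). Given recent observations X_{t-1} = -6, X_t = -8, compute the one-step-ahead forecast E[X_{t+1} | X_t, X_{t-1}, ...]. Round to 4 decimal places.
E[X_{t+1} \mid \mathcal F_t] = -7.2700

For an AR(p) model X_t = c + sum_i phi_i X_{t-i} + eps_t, the
one-step-ahead conditional mean is
  E[X_{t+1} | X_t, ...] = c + sum_i phi_i X_{t+1-i}.
Substitute known values:
  E[X_{t+1} | ...] = -2 + (0.1) * (-8) + (0.745) * (-6)
                   = -7.2700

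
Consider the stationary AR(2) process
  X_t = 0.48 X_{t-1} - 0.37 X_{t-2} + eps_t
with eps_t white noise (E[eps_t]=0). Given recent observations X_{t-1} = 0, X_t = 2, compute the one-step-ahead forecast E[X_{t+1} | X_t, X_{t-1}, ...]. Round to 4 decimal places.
E[X_{t+1} \mid \mathcal F_t] = 0.9600

For an AR(p) model X_t = c + sum_i phi_i X_{t-i} + eps_t, the
one-step-ahead conditional mean is
  E[X_{t+1} | X_t, ...] = c + sum_i phi_i X_{t+1-i}.
Substitute known values:
  E[X_{t+1} | ...] = (0.48) * (2) + (-0.37) * (0)
                   = 0.9600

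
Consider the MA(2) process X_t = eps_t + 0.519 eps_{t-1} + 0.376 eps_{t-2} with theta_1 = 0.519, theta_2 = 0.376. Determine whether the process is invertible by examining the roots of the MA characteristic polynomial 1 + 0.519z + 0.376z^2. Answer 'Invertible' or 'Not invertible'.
\text{Invertible}

The MA(q) characteristic polynomial is P(z) = 1 + 0.519z + 0.376z^2.
Invertibility requires all roots to lie outside the unit circle, i.e. |z| > 1 for every root.
Set 1 + (0.519) z + (0.376) z^2 = 0, i.e. a z^2 + b z + c = 0 with a = 0.376, b = 0.519, c = 1.
Discriminant D = b^2 - 4ac = (0.519)^2 - 4*(0.376)*1 = 0.269361 - (1.504) = -1.234639.
D < 0, so the roots are the complex-conjugate pair z = (-b +/- i sqrt(-D)) / (2a) = -0.6902 +/- 1.4776i.
For a conjugate pair |z|^2 = z * conj(z) = (product of roots) = c/a = 1/(0.376) = 2.659574, so |z| = sqrt(2.659574) = 1.6308 for both roots.
Moduli of all roots: 1.6308, 1.6308.
All moduli strictly greater than 1? Yes.
Verdict: Invertible.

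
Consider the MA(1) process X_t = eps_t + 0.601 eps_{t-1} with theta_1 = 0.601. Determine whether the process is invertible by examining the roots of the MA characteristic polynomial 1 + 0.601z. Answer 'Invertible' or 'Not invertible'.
\text{Invertible}

The MA(q) characteristic polynomial is P(z) = 1 + 0.601z.
Invertibility requires all roots to lie outside the unit circle, i.e. |z| > 1 for every root.
This is linear in z: 1 + (0.601) z = 0  =>  z = -1/(0.601) = -1.663894,  |z| = 1.663894.
Moduli of all roots: 1.6639.
All moduli strictly greater than 1? Yes.
Verdict: Invertible.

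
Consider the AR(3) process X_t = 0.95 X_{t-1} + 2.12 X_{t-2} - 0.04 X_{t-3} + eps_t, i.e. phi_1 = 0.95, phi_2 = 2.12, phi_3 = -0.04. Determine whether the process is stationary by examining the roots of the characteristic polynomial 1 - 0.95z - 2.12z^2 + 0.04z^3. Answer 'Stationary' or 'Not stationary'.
\text{Not stationary}

The AR(p) characteristic polynomial is P(z) = 1 - 0.95z - 2.12z^2 + 0.04z^3.
Stationarity requires all roots to lie outside the unit circle, i.e. |z| > 1 for every root.
Degree 3: look for a simple real root z0 first, then factor out (1 - z/z0) and solve the remaining quadratic.
Testing z0 = 0.5: P(0.5) = 1 + (-0.95)(0.5) + (-2.12)(0.5)^2 + (0.04)(0.5)^3
  = 1 + (-0.475) + (-0.53) + (0.005) = 0.  So z_0 = 0.5 is a root, |z_0| = 0.5.
Divide out the factor (1 - 2 z) = (1 - z/z0) (since 1/z0 = 2):
  P(z) = (1 - 2 z)(1 + (1.05) z + (-0.02) z^2)
  [check: z-coef 1.05 - (2) = -0.95; z^2-coef -0.02 - (2)(1.05) = -2.12; z^3-coef -(2)(-0.02) = 0.04.]
Remaining roots from the quadratic factor 1 + (1.05) z + (-0.02) z^2:
  Set 1 + (1.05) z + (-0.02) z^2 = 0, i.e. a z^2 + b z + c = 0 with a = -0.02, b = 1.05, c = 1.
  Discriminant D = b^2 - 4ac = (1.05)^2 - 4*(-0.02)*1 = 1.1025 - (-0.08) = 1.1825.
  D >= 0, so the roots are real: z = (-b +/- sqrt(D)) / (2a) = (-1.05 +/- 1.087428) / (-0.04).
    z_1 = (-1.05 + 1.087428) / (-0.04) = -0.9357,   |z_1| = 0.9357.
    z_2 = (-1.05 - 1.087428) / (-0.04) = 53.4357,   |z_2| = 53.4357.
Moduli of all roots: 0.5000, 0.9357, 53.4357.
All moduli strictly greater than 1? No.
Verdict: Not stationary.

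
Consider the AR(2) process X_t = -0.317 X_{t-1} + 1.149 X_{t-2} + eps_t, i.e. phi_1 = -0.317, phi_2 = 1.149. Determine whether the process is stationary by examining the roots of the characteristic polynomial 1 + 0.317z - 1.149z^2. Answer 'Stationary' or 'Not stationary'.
\text{Not stationary}

The AR(p) characteristic polynomial is P(z) = 1 + 0.317z - 1.149z^2.
Stationarity requires all roots to lie outside the unit circle, i.e. |z| > 1 for every root.
Set 1 + (0.317) z + (-1.149) z^2 = 0, i.e. a z^2 + b z + c = 0 with a = -1.149, b = 0.317, c = 1.
Discriminant D = b^2 - 4ac = (0.317)^2 - 4*(-1.149)*1 = 0.100489 - (-4.596) = 4.696489.
D >= 0, so the roots are real: z = (-b +/- sqrt(D)) / (2a) = (-0.317 +/- 2.167138) / (-2.298).
  z_1 = (-0.317 + 2.167138) / (-2.298) = -0.8051,   |z_1| = 0.8051.
  z_2 = (-0.317 - 2.167138) / (-2.298) = 1.081,   |z_2| = 1.081.
Moduli of all roots: 0.8051, 1.0810.
All moduli strictly greater than 1? No.
Verdict: Not stationary.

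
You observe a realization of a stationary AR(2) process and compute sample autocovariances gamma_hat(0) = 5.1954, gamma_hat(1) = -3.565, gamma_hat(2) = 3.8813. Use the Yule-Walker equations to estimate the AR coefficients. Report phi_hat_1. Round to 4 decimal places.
\hat\phi_{1} = -0.3280

The Yule-Walker equations for an AR(p) process read, in matrix form,
  Gamma_p phi = r_p,   with   (Gamma_p)_{ij} = gamma(|i - j|),
                       (r_p)_i = gamma(i),   i,j = 1..p.
Substitute the sample gammas (Toeplitz matrix and right-hand side of size 2):
  Gamma_p = [[5.1954, -3.565], [-3.565, 5.1954]]
  r_p     = [-3.565, 3.8813]
Written out:
  5.1954 phi_1 - 3.565 phi_2 = -3.565
  -3.565 phi_1 + 5.1954 phi_2 = 3.8813
Solve by Cramer's rule:
  det = gamma(0)^2 - gamma(1)^2 = (5.1954)^2 - (-3.565)^2 = 26.99218116 - 12.709225 = 14.28295616
  phi_hat_1 = [gamma(1) gamma(0) - gamma(1) gamma(2)] / det = [(-3.565)(5.1954) - (-3.565)(3.8813)] / 14.28295616 = -4.6847665 / 14.28295616 = -0.328
  phi_hat_2 = [gamma(0) gamma(2) - gamma(1)^2] / det = [(5.1954)(3.8813) - (-3.565)^2] / 14.28295616 = 7.45568102 / 14.28295616 = 0.522
So phi_hat = [-0.3280, 0.5220].
Therefore phi_hat_1 = -0.3280.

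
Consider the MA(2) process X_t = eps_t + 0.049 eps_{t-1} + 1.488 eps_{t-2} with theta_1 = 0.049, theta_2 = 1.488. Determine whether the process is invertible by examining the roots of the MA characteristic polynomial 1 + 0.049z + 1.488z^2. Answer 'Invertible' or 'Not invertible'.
\text{Not invertible}

The MA(q) characteristic polynomial is P(z) = 1 + 0.049z + 1.488z^2.
Invertibility requires all roots to lie outside the unit circle, i.e. |z| > 1 for every root.
Set 1 + (0.049) z + (1.488) z^2 = 0, i.e. a z^2 + b z + c = 0 with a = 1.488, b = 0.049, c = 1.
Discriminant D = b^2 - 4ac = (0.049)^2 - 4*(1.488)*1 = 0.002401 - (5.952) = -5.949599.
D < 0, so the roots are the complex-conjugate pair z = (-b +/- i sqrt(-D)) / (2a) = -0.0165 +/- 0.8196i.
For a conjugate pair |z|^2 = z * conj(z) = (product of roots) = c/a = 1/(1.488) = 0.672043, so |z| = sqrt(0.672043) = 0.8198 for both roots.
Moduli of all roots: 0.8198, 0.8198.
All moduli strictly greater than 1? No.
Verdict: Not invertible.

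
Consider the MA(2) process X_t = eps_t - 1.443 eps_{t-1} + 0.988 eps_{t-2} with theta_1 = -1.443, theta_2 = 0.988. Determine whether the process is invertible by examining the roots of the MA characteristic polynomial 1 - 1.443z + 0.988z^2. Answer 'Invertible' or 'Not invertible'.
\text{Invertible}

The MA(q) characteristic polynomial is P(z) = 1 - 1.443z + 0.988z^2.
Invertibility requires all roots to lie outside the unit circle, i.e. |z| > 1 for every root.
Set 1 + (-1.443) z + (0.988) z^2 = 0, i.e. a z^2 + b z + c = 0 with a = 0.988, b = -1.443, c = 1.
Discriminant D = b^2 - 4ac = (-1.443)^2 - 4*(0.988)*1 = 2.082249 - (3.952) = -1.869751.
D < 0, so the roots are the complex-conjugate pair z = (-b +/- i sqrt(-D)) / (2a) = 0.7303 +/- 0.692i.
For a conjugate pair |z|^2 = z * conj(z) = (product of roots) = c/a = 1/(0.988) = 1.012146, so |z| = sqrt(1.012146) = 1.0061 for both roots.
Moduli of all roots: 1.0061, 1.0061.
All moduli strictly greater than 1? Yes.
Verdict: Invertible.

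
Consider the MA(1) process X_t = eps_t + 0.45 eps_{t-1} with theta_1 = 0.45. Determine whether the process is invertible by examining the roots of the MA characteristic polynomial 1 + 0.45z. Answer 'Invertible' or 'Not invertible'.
\text{Invertible}

The MA(q) characteristic polynomial is P(z) = 1 + 0.45z.
Invertibility requires all roots to lie outside the unit circle, i.e. |z| > 1 for every root.
This is linear in z: 1 + (0.45) z = 0  =>  z = -1/(0.45) = -2.222222,  |z| = 2.222222.
Moduli of all roots: 2.2222.
All moduli strictly greater than 1? Yes.
Verdict: Invertible.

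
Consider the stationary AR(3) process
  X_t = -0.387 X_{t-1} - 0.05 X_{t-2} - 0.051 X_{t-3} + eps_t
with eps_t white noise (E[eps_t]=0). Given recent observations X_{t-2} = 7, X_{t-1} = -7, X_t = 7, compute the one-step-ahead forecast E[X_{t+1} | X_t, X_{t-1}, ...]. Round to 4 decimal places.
E[X_{t+1} \mid \mathcal F_t] = -2.7160

For an AR(p) model X_t = c + sum_i phi_i X_{t-i} + eps_t, the
one-step-ahead conditional mean is
  E[X_{t+1} | X_t, ...] = c + sum_i phi_i X_{t+1-i}.
Substitute known values:
  E[X_{t+1} | ...] = (-0.387) * (7) + (-0.05) * (-7) + (-0.051) * (7)
                   = -2.7160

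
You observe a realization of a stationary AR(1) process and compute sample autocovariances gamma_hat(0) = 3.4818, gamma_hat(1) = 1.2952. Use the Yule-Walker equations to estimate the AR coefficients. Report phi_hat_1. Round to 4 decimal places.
\hat\phi_{1} = 0.3720

The Yule-Walker equations for an AR(p) process read, in matrix form,
  Gamma_p phi = r_p,   with   (Gamma_p)_{ij} = gamma(|i - j|),
                       (r_p)_i = gamma(i),   i,j = 1..p.
Substitute the sample gammas (Toeplitz matrix and right-hand side of size 1):
  Gamma_p = [[3.4818]]
  r_p     = [1.2952]
With p = 1 this is the single equation gamma(0) phi_1 = gamma(1):
  phi_hat_1 = gamma(1) / gamma(0) = 1.2952 / 3.4818 = 0.3720.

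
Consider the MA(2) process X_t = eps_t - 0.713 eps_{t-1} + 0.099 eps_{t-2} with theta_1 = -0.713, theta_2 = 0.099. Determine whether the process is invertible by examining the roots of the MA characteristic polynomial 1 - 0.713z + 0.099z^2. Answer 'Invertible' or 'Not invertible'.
\text{Invertible}

The MA(q) characteristic polynomial is P(z) = 1 - 0.713z + 0.099z^2.
Invertibility requires all roots to lie outside the unit circle, i.e. |z| > 1 for every root.
Set 1 + (-0.713) z + (0.099) z^2 = 0, i.e. a z^2 + b z + c = 0 with a = 0.099, b = -0.713, c = 1.
Discriminant D = b^2 - 4ac = (-0.713)^2 - 4*(0.099)*1 = 0.508369 - (0.396) = 0.112369.
D >= 0, so the roots are real: z = (-b +/- sqrt(D)) / (2a) = (0.713 +/- 0.335215) / (0.198).
  z_1 = (0.713 + 0.335215) / (0.198) = 5.294,   |z_1| = 5.294.
  z_2 = (0.713 - 0.335215) / (0.198) = 1.908,   |z_2| = 1.908.
Moduli of all roots: 5.2940, 1.9080.
All moduli strictly greater than 1? Yes.
Verdict: Invertible.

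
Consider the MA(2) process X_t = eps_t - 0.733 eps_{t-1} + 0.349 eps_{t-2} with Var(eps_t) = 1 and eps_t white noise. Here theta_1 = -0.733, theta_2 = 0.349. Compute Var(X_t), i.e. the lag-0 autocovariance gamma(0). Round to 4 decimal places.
\gamma(0) = 1.6591

For an MA(q) process X_t = eps_t + sum_i theta_i eps_{t-i} with
Var(eps_t) = sigma^2, the variance is
  gamma(0) = sigma^2 * (1 + sum_i theta_i^2).
  sum_i theta_i^2 = (-0.733)^2 + (0.349)^2 = 0.537289 + 0.121801 = 0.65909.
  gamma(0) = 1 * (1 + 0.65909) = 1 * 1.65909 = 1.65909, which rounds to 1.6591.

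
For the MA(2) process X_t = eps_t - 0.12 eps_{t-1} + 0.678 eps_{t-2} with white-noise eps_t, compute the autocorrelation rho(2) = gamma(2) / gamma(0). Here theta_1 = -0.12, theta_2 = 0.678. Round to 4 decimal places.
\rho(2) = 0.4599

For an MA(q) process with theta_0 = 1, the autocovariance is
  gamma(k) = sigma^2 * sum_{i=0..q-k} theta_i * theta_{i+k},
and rho(k) = gamma(k) / gamma(0). Sigma^2 cancels.
  numerator   = (1)*(0.678) = 0.678.
  denominator = (1)^2 + (-0.12)^2 + (0.678)^2 = 1.474084.
  rho(2) = 0.678 / 1.474084 = 0.4599.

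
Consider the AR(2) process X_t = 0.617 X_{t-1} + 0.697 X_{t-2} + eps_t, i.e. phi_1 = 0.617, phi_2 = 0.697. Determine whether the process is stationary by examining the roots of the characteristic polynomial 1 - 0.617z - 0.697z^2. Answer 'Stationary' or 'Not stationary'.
\text{Not stationary}

The AR(p) characteristic polynomial is P(z) = 1 - 0.617z - 0.697z^2.
Stationarity requires all roots to lie outside the unit circle, i.e. |z| > 1 for every root.
Set 1 + (-0.617) z + (-0.697) z^2 = 0, i.e. a z^2 + b z + c = 0 with a = -0.697, b = -0.617, c = 1.
Discriminant D = b^2 - 4ac = (-0.617)^2 - 4*(-0.697)*1 = 0.380689 - (-2.788) = 3.168689.
D >= 0, so the roots are real: z = (-b +/- sqrt(D)) / (2a) = (0.617 +/- 1.780081) / (-1.394).
  z_1 = (0.617 + 1.780081) / (-1.394) = -1.7196,   |z_1| = 1.7196.
  z_2 = (0.617 - 1.780081) / (-1.394) = 0.8343,   |z_2| = 0.8343.
Moduli of all roots: 1.7196, 0.8343.
All moduli strictly greater than 1? No.
Verdict: Not stationary.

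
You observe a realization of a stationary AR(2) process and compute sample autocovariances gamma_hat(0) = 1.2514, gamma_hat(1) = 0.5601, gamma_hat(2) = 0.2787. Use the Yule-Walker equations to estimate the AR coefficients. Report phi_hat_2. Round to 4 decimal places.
\hat\phi_{2} = 0.0280

The Yule-Walker equations for an AR(p) process read, in matrix form,
  Gamma_p phi = r_p,   with   (Gamma_p)_{ij} = gamma(|i - j|),
                       (r_p)_i = gamma(i),   i,j = 1..p.
Substitute the sample gammas (Toeplitz matrix and right-hand side of size 2):
  Gamma_p = [[1.2514, 0.5601], [0.5601, 1.2514]]
  r_p     = [0.5601, 0.2787]
Written out:
  1.2514 phi_1 + 0.5601 phi_2 = 0.5601
  0.5601 phi_1 + 1.2514 phi_2 = 0.2787
Solve by Cramer's rule:
  det = gamma(0)^2 - gamma(1)^2 = (1.2514)^2 - (0.5601)^2 = 1.56600196 - 0.31371201 = 1.25228995
  phi_hat_1 = [gamma(1) gamma(0) - gamma(1) gamma(2)] / det = [(0.5601)(1.2514) - (0.5601)(0.2787)] / 1.25228995 = 0.54480927 / 1.25228995 = 0.4351
  phi_hat_2 = [gamma(0) gamma(2) - gamma(1)^2] / det = [(1.2514)(0.2787) - (0.5601)^2] / 1.25228995 = 0.03505317 / 1.25228995 = 0.028
So phi_hat = [0.4351, 0.0280].
Therefore phi_hat_2 = 0.0280.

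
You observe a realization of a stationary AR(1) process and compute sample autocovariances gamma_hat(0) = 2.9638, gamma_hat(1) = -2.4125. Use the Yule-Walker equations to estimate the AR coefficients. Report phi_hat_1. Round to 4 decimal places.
\hat\phi_{1} = -0.8140

The Yule-Walker equations for an AR(p) process read, in matrix form,
  Gamma_p phi = r_p,   with   (Gamma_p)_{ij} = gamma(|i - j|),
                       (r_p)_i = gamma(i),   i,j = 1..p.
Substitute the sample gammas (Toeplitz matrix and right-hand side of size 1):
  Gamma_p = [[2.9638]]
  r_p     = [-2.4125]
With p = 1 this is the single equation gamma(0) phi_1 = gamma(1):
  phi_hat_1 = gamma(1) / gamma(0) = -2.4125 / 2.9638 = -0.8140.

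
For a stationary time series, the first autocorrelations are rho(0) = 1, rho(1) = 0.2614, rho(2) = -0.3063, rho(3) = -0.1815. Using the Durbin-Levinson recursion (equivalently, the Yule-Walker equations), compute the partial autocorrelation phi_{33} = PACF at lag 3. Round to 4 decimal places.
\phi_{33} = 0.0459

The PACF at lag k is phi_{kk}, the last component of the solution
to the Yule-Walker system G_k phi = r_k where
  (G_k)_{ij} = rho(|i - j|), (r_k)_i = rho(i), i,j = 1..k.
Equivalently, Durbin-Levinson gives phi_{kk} iteratively:
  phi_{11} = rho(1)
  phi_{kk} = [rho(k) - sum_{j=1..k-1} phi_{k-1,j} rho(k-j)]
            / [1 - sum_{j=1..k-1} phi_{k-1,j} rho(j)],
  phi_{k,j} = phi_{k-1,j} - phi_{kk} phi_{k-1,k-j},  j = 1..k-1.
Step k = 1:
  phi_11 = rho(1) = 0.2614.
Step k = 2:
  phi_22 = [rho(2) - phi_11 rho(1)] / [1 - phi_11 rho(1)] = [-0.3063 - (0.2614)(0.2614)] / [1 - (0.2614)(0.2614)]
         = -0.37462996 / 0.93167004 = -0.402106.
  Update: phi_21 = phi_11 - phi_22 phi_11 = 0.2614 - (-0.402106)(0.2614) = 0.36651.
Step k = 3:
  phi_33 = [rho(3) - phi_21 rho(2) - phi_22 rho(1)] / [1 - phi_21 rho(1) - phi_22 rho(2)]
    numerator   = -0.1815 - (0.36651)(-0.3063) - (-0.402106)(0.2614) = 0.03587262
    denominator = 1 - (0.36651)(0.2614) - (-0.402106)(-0.3063) = 0.78102915
  phi_33 = 0.03587262 / 0.78102915 = 0.0459.
Therefore phi_{33} = 0.0459.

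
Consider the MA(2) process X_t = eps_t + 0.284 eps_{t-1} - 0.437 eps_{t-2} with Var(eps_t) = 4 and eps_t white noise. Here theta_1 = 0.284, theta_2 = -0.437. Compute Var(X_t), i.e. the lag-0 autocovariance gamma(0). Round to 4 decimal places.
\gamma(0) = 5.0865

For an MA(q) process X_t = eps_t + sum_i theta_i eps_{t-i} with
Var(eps_t) = sigma^2, the variance is
  gamma(0) = sigma^2 * (1 + sum_i theta_i^2).
  sum_i theta_i^2 = (0.284)^2 + (-0.437)^2 = 0.080656 + 0.190969 = 0.271625.
  gamma(0) = 4 * (1 + 0.271625) = 4 * 1.271625 = 5.0865.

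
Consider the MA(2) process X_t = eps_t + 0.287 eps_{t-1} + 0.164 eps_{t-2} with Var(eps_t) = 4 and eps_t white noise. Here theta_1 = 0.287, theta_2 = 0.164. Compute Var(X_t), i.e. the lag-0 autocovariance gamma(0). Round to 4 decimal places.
\gamma(0) = 4.4371

For an MA(q) process X_t = eps_t + sum_i theta_i eps_{t-i} with
Var(eps_t) = sigma^2, the variance is
  gamma(0) = sigma^2 * (1 + sum_i theta_i^2).
  sum_i theta_i^2 = (0.287)^2 + (0.164)^2 = 0.082369 + 0.026896 = 0.109265.
  gamma(0) = 4 * (1 + 0.109265) = 4 * 1.109265 = 4.43706, which rounds to 4.4371.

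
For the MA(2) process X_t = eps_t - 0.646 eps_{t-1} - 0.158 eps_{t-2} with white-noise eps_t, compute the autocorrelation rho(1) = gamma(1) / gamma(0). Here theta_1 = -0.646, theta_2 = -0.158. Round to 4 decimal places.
\rho(1) = -0.3771

For an MA(q) process with theta_0 = 1, the autocovariance is
  gamma(k) = sigma^2 * sum_{i=0..q-k} theta_i * theta_{i+k},
and rho(k) = gamma(k) / gamma(0). Sigma^2 cancels.
  numerator   = (1)*(-0.646) + (-0.646)*(-0.158) = -0.543932.
  denominator = (1)^2 + (-0.646)^2 + (-0.158)^2 = 1.44228.
  rho(1) = -0.543932 / 1.44228 = -0.3771.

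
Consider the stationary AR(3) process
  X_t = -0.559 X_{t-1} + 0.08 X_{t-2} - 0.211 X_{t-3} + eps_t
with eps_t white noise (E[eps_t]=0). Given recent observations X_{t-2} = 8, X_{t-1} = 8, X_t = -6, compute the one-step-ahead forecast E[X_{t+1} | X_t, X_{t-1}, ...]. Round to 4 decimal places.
E[X_{t+1} \mid \mathcal F_t] = 2.3060

For an AR(p) model X_t = c + sum_i phi_i X_{t-i} + eps_t, the
one-step-ahead conditional mean is
  E[X_{t+1} | X_t, ...] = c + sum_i phi_i X_{t+1-i}.
Substitute known values:
  E[X_{t+1} | ...] = (-0.559) * (-6) + (0.08) * (8) + (-0.211) * (8)
                   = 2.3060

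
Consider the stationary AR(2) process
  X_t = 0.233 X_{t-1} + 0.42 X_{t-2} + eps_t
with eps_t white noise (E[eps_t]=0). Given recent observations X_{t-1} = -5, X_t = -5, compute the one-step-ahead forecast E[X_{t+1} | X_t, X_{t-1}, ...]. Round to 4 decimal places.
E[X_{t+1} \mid \mathcal F_t] = -3.2650

For an AR(p) model X_t = c + sum_i phi_i X_{t-i} + eps_t, the
one-step-ahead conditional mean is
  E[X_{t+1} | X_t, ...] = c + sum_i phi_i X_{t+1-i}.
Substitute known values:
  E[X_{t+1} | ...] = (0.233) * (-5) + (0.42) * (-5)
                   = -3.2650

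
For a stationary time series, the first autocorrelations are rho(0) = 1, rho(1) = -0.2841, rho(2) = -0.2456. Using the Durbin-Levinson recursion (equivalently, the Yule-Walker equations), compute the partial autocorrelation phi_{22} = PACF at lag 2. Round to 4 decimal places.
\phi_{22} = -0.3550

The PACF at lag k is phi_{kk}, the last component of the solution
to the Yule-Walker system G_k phi = r_k where
  (G_k)_{ij} = rho(|i - j|), (r_k)_i = rho(i), i,j = 1..k.
Equivalently, Durbin-Levinson gives phi_{kk} iteratively:
  phi_{11} = rho(1)
  phi_{kk} = [rho(k) - sum_{j=1..k-1} phi_{k-1,j} rho(k-j)]
            / [1 - sum_{j=1..k-1} phi_{k-1,j} rho(j)],
  phi_{k,j} = phi_{k-1,j} - phi_{kk} phi_{k-1,k-j},  j = 1..k-1.
Step k = 1:
  phi_11 = rho(1) = -0.2841.
Step k = 2:
  phi_22 = [rho(2) - phi_11 rho(1)] / [1 - phi_11 rho(1)] = [-0.2456 - (-0.2841)(-0.2841)] / [1 - (-0.2841)(-0.2841)]
         = -0.32631281 / 0.91928719 = -0.355.
Therefore phi_{22} = -0.3550.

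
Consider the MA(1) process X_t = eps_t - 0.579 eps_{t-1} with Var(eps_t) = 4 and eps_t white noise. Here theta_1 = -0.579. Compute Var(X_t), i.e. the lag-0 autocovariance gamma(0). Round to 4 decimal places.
\gamma(0) = 5.3410

For an MA(q) process X_t = eps_t + sum_i theta_i eps_{t-i} with
Var(eps_t) = sigma^2, the variance is
  gamma(0) = sigma^2 * (1 + sum_i theta_i^2).
  sum_i theta_i^2 = (-0.579)^2 = 0.335241.
  gamma(0) = 4 * (1 + 0.335241) = 4 * 1.335241 = 5.340964, which rounds to 5.3410.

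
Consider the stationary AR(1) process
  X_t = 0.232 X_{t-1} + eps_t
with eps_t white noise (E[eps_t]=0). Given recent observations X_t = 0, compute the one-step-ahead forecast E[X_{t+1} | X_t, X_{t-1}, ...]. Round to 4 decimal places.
E[X_{t+1} \mid \mathcal F_t] = 0.0000

For an AR(p) model X_t = c + sum_i phi_i X_{t-i} + eps_t, the
one-step-ahead conditional mean is
  E[X_{t+1} | X_t, ...] = c + sum_i phi_i X_{t+1-i}.
Substitute known values:
  E[X_{t+1} | ...] = (0.232) * (0)
                   = 0.0000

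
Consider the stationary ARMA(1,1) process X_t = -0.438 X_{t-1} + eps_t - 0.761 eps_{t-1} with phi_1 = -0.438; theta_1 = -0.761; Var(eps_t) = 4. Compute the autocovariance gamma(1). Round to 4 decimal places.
\gamma(1) = -7.9126

Multiply the model equation by X_{t-k} and take expectations. With theta_0 = psi_0 = 1 and psi_j the MA(infinity) weights, this gives
  gamma(k) - sum_i phi_i gamma(k-i) = c_k,
  c_k = sigma^2 * sum_{j=k..q} theta_j psi_{j-k}   (c_k = 0 for k > q),
using gamma(-m) = gamma(m).
psi-weights needed (psi_j = theta_j + sum_i phi_i psi_{j-i}):
  psi_1 = theta_1 + phi_1 = -0.761 + (-0.438) = -1.199
Right-hand sides:
  c_0 = sigma^2 (1 + theta_1 psi_1) = 4 * (1 + (-0.761)(-1.199)) = 4 * 1.912439 = 7.649756
  c_1 = sigma^2 theta_1 = 4 * (-0.761) = -3.044
  c_2 = 0
Equations for k = 0 and k = 1 (AR order 1):
  gamma(0) = phi_1 gamma(1) + c_0
  gamma(1) = phi_1 gamma(0) + c_1
Substituting the second into the first: gamma(0) (1 - phi_1^2) = c_0 + phi_1 c_1, so
  gamma(0) = (c_0 + phi_1 c_1) / (1 - phi_1^2) = (7.649756 + (-0.438)(-3.044)) / (1 - (-0.438)^2) = 8.983028 / 0.808156 = 11.115463.
  gamma(1) = phi_1 gamma(0) + c_1 = (-0.438)(11.115463) + (-3.044) = -7.912573.
Therefore gamma(1) = -7.9126 (to 4 decimal places).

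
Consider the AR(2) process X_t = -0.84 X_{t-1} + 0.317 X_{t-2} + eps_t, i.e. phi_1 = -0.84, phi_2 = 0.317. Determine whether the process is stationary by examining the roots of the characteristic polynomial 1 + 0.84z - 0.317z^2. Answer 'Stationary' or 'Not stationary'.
\text{Not stationary}

The AR(p) characteristic polynomial is P(z) = 1 + 0.84z - 0.317z^2.
Stationarity requires all roots to lie outside the unit circle, i.e. |z| > 1 for every root.
Set 1 + (0.84) z + (-0.317) z^2 = 0, i.e. a z^2 + b z + c = 0 with a = -0.317, b = 0.84, c = 1.
Discriminant D = b^2 - 4ac = (0.84)^2 - 4*(-0.317)*1 = 0.7056 - (-1.268) = 1.9736.
D >= 0, so the roots are real: z = (-b +/- sqrt(D)) / (2a) = (-0.84 +/- 1.404849) / (-0.634).
  z_1 = (-0.84 + 1.404849) / (-0.634) = -0.8909,   |z_1| = 0.8909.
  z_2 = (-0.84 - 1.404849) / (-0.634) = 3.5408,   |z_2| = 3.5408.
Moduli of all roots: 0.8909, 3.5408.
All moduli strictly greater than 1? No.
Verdict: Not stationary.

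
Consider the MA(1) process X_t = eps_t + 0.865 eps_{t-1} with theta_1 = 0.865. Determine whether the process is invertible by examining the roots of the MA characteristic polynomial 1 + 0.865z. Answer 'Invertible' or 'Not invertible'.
\text{Invertible}

The MA(q) characteristic polynomial is P(z) = 1 + 0.865z.
Invertibility requires all roots to lie outside the unit circle, i.e. |z| > 1 for every root.
This is linear in z: 1 + (0.865) z = 0  =>  z = -1/(0.865) = -1.156069,  |z| = 1.156069.
Moduli of all roots: 1.1561.
All moduli strictly greater than 1? Yes.
Verdict: Invertible.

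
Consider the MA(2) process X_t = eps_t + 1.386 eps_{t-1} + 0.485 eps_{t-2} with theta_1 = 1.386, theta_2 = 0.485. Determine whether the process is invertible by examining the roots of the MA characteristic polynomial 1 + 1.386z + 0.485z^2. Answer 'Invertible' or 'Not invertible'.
\text{Invertible}

The MA(q) characteristic polynomial is P(z) = 1 + 1.386z + 0.485z^2.
Invertibility requires all roots to lie outside the unit circle, i.e. |z| > 1 for every root.
Set 1 + (1.386) z + (0.485) z^2 = 0, i.e. a z^2 + b z + c = 0 with a = 0.485, b = 1.386, c = 1.
Discriminant D = b^2 - 4ac = (1.386)^2 - 4*(0.485)*1 = 1.920996 - (1.94) = -0.019004.
D < 0, so the roots are the complex-conjugate pair z = (-b +/- i sqrt(-D)) / (2a) = -1.4289 +/- 0.1421i.
For a conjugate pair |z|^2 = z * conj(z) = (product of roots) = c/a = 1/(0.485) = 2.061856, so |z| = sqrt(2.061856) = 1.4359 for both roots.
Moduli of all roots: 1.4359, 1.4359.
All moduli strictly greater than 1? Yes.
Verdict: Invertible.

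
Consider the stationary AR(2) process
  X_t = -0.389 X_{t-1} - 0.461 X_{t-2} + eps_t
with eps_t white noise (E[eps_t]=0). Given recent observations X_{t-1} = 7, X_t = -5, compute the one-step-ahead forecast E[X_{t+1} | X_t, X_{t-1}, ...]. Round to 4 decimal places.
E[X_{t+1} \mid \mathcal F_t] = -1.2820

For an AR(p) model X_t = c + sum_i phi_i X_{t-i} + eps_t, the
one-step-ahead conditional mean is
  E[X_{t+1} | X_t, ...] = c + sum_i phi_i X_{t+1-i}.
Substitute known values:
  E[X_{t+1} | ...] = (-0.389) * (-5) + (-0.461) * (7)
                   = -1.2820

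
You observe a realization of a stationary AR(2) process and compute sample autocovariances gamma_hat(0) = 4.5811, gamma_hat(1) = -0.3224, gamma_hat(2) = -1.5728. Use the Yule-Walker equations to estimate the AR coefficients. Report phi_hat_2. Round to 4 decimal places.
\hat\phi_{2} = -0.3500

The Yule-Walker equations for an AR(p) process read, in matrix form,
  Gamma_p phi = r_p,   with   (Gamma_p)_{ij} = gamma(|i - j|),
                       (r_p)_i = gamma(i),   i,j = 1..p.
Substitute the sample gammas (Toeplitz matrix and right-hand side of size 2):
  Gamma_p = [[4.5811, -0.3224], [-0.3224, 4.5811]]
  r_p     = [-0.3224, -1.5728]
Written out:
  4.5811 phi_1 - 0.3224 phi_2 = -0.3224
  -0.3224 phi_1 + 4.5811 phi_2 = -1.5728
Solve by Cramer's rule:
  det = gamma(0)^2 - gamma(1)^2 = (4.5811)^2 - (-0.3224)^2 = 20.98647721 - 0.10394176 = 20.88253545
  phi_hat_1 = [gamma(1) gamma(0) - gamma(1) gamma(2)] / det = [(-0.3224)(4.5811) - (-0.3224)(-1.5728)] / 20.88253545 = -1.98401736 / 20.88253545 = -0.095
  phi_hat_2 = [gamma(0) gamma(2) - gamma(1)^2] / det = [(4.5811)(-1.5728) - (-0.3224)^2] / 20.88253545 = -7.30909584 / 20.88253545 = -0.35
So phi_hat = [-0.0950, -0.3500].
Therefore phi_hat_2 = -0.3500.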